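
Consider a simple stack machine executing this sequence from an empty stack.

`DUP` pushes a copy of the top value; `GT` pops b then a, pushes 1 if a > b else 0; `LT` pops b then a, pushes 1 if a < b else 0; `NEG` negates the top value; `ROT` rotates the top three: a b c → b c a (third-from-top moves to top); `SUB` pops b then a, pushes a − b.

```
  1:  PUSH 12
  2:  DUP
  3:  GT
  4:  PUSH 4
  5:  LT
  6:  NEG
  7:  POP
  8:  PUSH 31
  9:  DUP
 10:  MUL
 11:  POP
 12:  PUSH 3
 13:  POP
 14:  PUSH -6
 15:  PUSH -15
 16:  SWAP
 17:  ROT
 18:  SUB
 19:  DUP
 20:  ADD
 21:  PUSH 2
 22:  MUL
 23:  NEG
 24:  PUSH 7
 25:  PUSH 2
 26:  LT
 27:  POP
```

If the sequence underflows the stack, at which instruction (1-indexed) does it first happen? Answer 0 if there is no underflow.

PUSH 12  -> 12
DUP      -> 12 12
GT       -> 0
PUSH 4   -> 0 4
LT       -> 1
NEG      -> -1
POP      -> (empty)
PUSH 31  -> 31
DUP      -> 31 31
MUL      -> 961
POP      -> (empty)
PUSH 3   -> 3
POP      -> (empty)
PUSH -6  -> -6
PUSH -15 -> -6 -15
SWAP     -> -15 -6
ROT  — needs 3 operands, stack has 2 → underflow

17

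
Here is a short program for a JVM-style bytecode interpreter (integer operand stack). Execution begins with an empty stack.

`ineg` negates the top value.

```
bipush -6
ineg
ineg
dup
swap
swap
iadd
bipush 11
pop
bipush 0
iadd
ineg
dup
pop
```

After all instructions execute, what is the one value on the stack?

12

bipush -6  [-6]
ineg       [6]
ineg       [-6]
dup        [-6, -6]
swap       [-6, -6]
swap       [-6, -6]
iadd       [-12]
bipush 11  [-12, 11]
pop        [-12]
bipush 0   [-12, 0]
iadd       [-12]
ineg       [12]
dup        [12, 12]
pop        [12]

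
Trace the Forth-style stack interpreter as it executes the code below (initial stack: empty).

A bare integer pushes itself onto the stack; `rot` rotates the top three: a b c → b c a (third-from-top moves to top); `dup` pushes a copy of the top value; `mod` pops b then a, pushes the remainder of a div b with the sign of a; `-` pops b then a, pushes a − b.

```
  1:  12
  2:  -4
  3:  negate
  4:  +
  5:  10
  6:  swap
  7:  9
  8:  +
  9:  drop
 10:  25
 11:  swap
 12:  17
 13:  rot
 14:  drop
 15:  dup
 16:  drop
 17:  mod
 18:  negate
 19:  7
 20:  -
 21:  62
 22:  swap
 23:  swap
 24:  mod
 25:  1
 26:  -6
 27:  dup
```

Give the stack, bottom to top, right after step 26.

[-17, 1, -6]

12     -> 12
-4     -> 12 -4
negate -> 12 4
+      -> 16
10     -> 16 10
swap   -> 10 16
9      -> 10 16 9
+      -> 10 25
drop   -> 10
25     -> 10 25
swap   -> 25 10
17     -> 25 10 17
rot    -> 10 17 25
drop   -> 10 17
dup    -> 10 17 17
drop   -> 10 17
mod    -> 10
negate -> -10
7      -> -10 7
-      -> -17
62     -> -17 62
swap   -> 62 -17
swap   -> -17 62
mod    -> -17
1      -> -17 1
-6     -> -17 1 -6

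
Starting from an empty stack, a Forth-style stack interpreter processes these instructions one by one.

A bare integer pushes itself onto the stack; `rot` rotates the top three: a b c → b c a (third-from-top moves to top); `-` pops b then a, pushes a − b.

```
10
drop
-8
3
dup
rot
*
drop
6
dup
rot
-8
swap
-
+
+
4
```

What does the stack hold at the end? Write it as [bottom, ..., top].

10   → [10]
drop → []
-8   → [-8]
3    → [-8, 3]
dup  → [-8, 3, 3]
rot  → [3, 3, -8]
*    → [3, -24]
drop → [3]
6    → [3, 6]
dup  → [3, 6, 6]
rot  → [6, 6, 3]
-8   → [6, 6, 3, -8]
swap → [6, 6, -8, 3]
-    → [6, 6, -11]
+    → [6, -5]
+    → [1]
4    → [1, 4]

[1, 4]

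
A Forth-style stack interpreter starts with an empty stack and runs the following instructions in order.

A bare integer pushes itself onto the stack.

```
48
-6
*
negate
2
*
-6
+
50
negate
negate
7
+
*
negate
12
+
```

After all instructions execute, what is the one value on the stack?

48     → [48]
-6     → [48, -6]
*      → [-288]
negate → [288]
2      → [288, 2]
*      → [576]
-6     → [576, -6]
+      → [570]
50     → [570, 50]
negate → [570, -50]
negate → [570, 50]
7      → [570, 50, 7]
+      → [570, 57]
*      → [32490]
negate → [-32490]
12     → [-32490, 12]
+      → [-32478]

-32478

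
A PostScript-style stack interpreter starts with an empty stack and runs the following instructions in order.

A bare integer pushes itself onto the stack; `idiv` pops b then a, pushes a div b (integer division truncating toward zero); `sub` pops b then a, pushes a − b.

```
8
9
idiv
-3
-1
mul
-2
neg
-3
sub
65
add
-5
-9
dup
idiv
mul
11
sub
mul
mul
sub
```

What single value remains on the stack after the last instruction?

8    : 8
9    : 8 9
idiv : 0
-3   : 0 -3
-1   : 0 -3 -1
mul  : 0 3
-2   : 0 3 -2
neg  : 0 3 2
-3   : 0 3 2 -3
sub  : 0 3 5
65   : 0 3 5 65
add  : 0 3 70
-5   : 0 3 70 -5
-9   : 0 3 70 -5 -9
dup  : 0 3 70 -5 -9 -9
idiv : 0 3 70 -5 1
mul  : 0 3 70 -5
11   : 0 3 70 -5 11
sub  : 0 3 70 -16
mul  : 0 3 -1120
mul  : 0 -3360
sub  : 3360

3360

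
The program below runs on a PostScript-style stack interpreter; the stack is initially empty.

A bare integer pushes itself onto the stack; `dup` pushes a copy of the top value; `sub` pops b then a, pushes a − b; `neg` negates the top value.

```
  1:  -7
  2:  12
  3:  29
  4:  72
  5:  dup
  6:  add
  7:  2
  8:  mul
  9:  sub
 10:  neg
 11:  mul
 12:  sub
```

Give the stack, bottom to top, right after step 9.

-7   -7
12   -7 12
29   -7 12 29
72   -7 12 29 72
dup  -7 12 29 72 72
add  -7 12 29 144
2    -7 12 29 144 2
mul  -7 12 29 288
sub  -7 12 -259

[-7, 12, -259]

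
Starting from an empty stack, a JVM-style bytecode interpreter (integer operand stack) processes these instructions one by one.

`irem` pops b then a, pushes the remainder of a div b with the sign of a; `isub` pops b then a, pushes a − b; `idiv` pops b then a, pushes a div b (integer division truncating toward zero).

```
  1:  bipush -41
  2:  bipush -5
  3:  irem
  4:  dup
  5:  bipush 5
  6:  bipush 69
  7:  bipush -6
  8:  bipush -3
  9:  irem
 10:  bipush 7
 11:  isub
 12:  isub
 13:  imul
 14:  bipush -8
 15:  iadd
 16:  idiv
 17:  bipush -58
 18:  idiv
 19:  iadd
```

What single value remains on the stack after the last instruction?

-1

bipush -41  -41
bipush -5   -41 -5
irem        -1
dup         -1 -1
bipush 5    -1 -1 5
bipush 69   -1 -1 5 69
bipush -6   -1 -1 5 69 -6
bipush -3   -1 -1 5 69 -6 -3
irem        -1 -1 5 69 0
bipush 7    -1 -1 5 69 0 7
isub        -1 -1 5 69 -7
isub        -1 -1 5 76
imul        -1 -1 380
bipush -8   -1 -1 380 -8
iadd        -1 -1 372
idiv        -1 0
bipush -58  -1 0 -58
idiv        -1 0
iadd        -1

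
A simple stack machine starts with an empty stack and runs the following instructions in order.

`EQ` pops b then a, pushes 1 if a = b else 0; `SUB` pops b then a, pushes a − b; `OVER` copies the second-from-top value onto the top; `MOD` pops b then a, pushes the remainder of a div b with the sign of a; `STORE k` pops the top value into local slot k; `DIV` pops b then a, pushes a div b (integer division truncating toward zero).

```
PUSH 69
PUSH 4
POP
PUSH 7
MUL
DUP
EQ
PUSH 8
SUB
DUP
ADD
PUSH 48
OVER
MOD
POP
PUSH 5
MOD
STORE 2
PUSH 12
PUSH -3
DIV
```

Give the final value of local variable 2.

PUSH 69 : [69]
PUSH 4  : [69, 4]
POP     : [69]
PUSH 7  : [69, 7]
MUL     : [483]
DUP     : [483, 483]
EQ      : [1]
PUSH 8  : [1, 8]
SUB     : [-7]
DUP     : [-7, -7]
ADD     : [-14]
PUSH 48 : [-14, 48]
OVER    : [-14, 48, -14]
MOD     : [-14, 6]
POP     : [-14]
PUSH 5  : [-14, 5]
MOD     : [-4]
STORE 2 : []
PUSH 12 : [12]
PUSH -3 : [12, -3]
DIV     : [-4]

-4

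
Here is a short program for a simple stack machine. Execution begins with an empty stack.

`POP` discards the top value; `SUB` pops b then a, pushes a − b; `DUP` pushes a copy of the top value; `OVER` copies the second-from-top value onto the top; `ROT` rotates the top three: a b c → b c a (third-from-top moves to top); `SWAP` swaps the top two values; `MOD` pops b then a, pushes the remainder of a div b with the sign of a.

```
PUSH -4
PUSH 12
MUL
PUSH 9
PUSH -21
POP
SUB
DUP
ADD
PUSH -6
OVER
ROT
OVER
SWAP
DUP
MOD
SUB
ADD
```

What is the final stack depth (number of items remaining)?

PUSH -4   [-4]
PUSH 12   [-4, 12]
MUL       [-48]
PUSH 9    [-48, 9]
PUSH -21  [-48, 9, -21]
POP       [-48, 9]
SUB       [-57]
DUP       [-57, -57]
ADD       [-114]
PUSH -6   [-114, -6]
OVER      [-114, -6, -114]
ROT       [-6, -114, -114]
OVER      [-6, -114, -114, -114]
SWAP      [-6, -114, -114, -114]
DUP       [-6, -114, -114, -114, -114]
MOD       [-6, -114, -114, 0]
SUB       [-6, -114, -114]
ADD       [-6, -228]

2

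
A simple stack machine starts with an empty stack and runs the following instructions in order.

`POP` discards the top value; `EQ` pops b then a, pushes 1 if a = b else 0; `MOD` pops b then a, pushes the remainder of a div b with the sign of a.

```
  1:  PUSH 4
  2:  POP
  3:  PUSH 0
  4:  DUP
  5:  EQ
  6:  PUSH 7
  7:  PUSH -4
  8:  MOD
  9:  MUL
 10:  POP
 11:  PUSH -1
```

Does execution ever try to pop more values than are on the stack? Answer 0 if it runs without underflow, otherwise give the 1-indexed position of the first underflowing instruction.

PUSH 4  -> 4
POP     -> (empty)
PUSH 0  -> 0
DUP     -> 0 0
EQ      -> 1
PUSH 7  -> 1 7
PUSH -4 -> 1 7 -4
MOD     -> 1 3
MUL     -> 3
POP     -> (empty)
PUSH -1 -> -1

0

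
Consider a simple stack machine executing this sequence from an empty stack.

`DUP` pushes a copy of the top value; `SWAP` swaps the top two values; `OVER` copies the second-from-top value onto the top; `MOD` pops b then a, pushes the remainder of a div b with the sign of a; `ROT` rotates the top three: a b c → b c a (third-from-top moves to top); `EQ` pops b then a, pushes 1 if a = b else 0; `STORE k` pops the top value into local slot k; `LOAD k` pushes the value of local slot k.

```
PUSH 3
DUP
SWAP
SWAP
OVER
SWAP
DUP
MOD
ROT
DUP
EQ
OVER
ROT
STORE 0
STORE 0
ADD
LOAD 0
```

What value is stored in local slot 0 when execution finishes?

0

PUSH 3  -> [3]
DUP     -> [3, 3]
SWAP    -> [3, 3]
SWAP    -> [3, 3]
OVER    -> [3, 3, 3]
SWAP    -> [3, 3, 3]
DUP     -> [3, 3, 3, 3]
MOD     -> [3, 3, 0]
ROT     -> [3, 0, 3]
DUP     -> [3, 0, 3, 3]
EQ      -> [3, 0, 1]
OVER    -> [3, 0, 1, 0]
ROT     -> [3, 1, 0, 0]
STORE 0 -> [3, 1, 0]
STORE 0 -> [3, 1]
ADD     -> [4]
LOAD 0  -> [4, 0]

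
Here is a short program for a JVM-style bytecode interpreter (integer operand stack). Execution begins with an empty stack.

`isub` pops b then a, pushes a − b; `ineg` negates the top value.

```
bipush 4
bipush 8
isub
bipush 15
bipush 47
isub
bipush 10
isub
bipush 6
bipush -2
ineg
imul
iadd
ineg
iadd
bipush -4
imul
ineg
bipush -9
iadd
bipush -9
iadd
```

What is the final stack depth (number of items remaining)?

bipush 4  → 4
bipush 8  → 4 8
isub      → -4
bipush 15 → -4 15
bipush 47 → -4 15 47
isub      → -4 -32
bipush 10 → -4 -32 10
isub      → -4 -42
bipush 6  → -4 -42 6
bipush -2 → -4 -42 6 -2
ineg      → -4 -42 6 2
imul      → -4 -42 12
iadd      → -4 -30
ineg      → -4 30
iadd      → 26
bipush -4 → 26 -4
imul      → -104
ineg      → 104
bipush -9 → 104 -9
iadd      → 95
bipush -9 → 95 -9
iadd      → 86

1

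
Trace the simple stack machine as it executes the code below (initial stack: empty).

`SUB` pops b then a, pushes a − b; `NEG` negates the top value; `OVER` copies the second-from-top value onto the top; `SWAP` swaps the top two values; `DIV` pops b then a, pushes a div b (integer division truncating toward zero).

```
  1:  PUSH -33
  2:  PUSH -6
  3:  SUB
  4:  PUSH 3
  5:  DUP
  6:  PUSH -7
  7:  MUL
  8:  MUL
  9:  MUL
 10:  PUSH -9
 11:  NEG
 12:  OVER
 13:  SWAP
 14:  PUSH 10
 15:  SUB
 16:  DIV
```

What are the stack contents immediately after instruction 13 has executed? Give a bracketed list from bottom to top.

PUSH -33 → -33
PUSH -6  → -33 -6
SUB      → -27
PUSH 3   → -27 3
DUP      → -27 3 3
PUSH -7  → -27 3 3 -7
MUL      → -27 3 -21
MUL      → -27 -63
MUL      → 1701
PUSH -9  → 1701 -9
NEG      → 1701 9
OVER     → 1701 9 1701
SWAP     → 1701 1701 9

[1701, 1701, 9]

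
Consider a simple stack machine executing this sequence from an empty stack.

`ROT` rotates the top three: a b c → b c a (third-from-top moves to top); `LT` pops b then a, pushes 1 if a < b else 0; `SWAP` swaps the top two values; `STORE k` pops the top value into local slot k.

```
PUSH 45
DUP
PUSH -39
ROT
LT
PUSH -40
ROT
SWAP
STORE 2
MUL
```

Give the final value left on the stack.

45

PUSH 45  → 45
DUP      → 45 45
PUSH -39 → 45 45 -39
ROT      → 45 -39 45
LT       → 45 1
PUSH -40 → 45 1 -40
ROT      → 1 -40 45
SWAP     → 1 45 -40
STORE 2  → 1 45
MUL      → 45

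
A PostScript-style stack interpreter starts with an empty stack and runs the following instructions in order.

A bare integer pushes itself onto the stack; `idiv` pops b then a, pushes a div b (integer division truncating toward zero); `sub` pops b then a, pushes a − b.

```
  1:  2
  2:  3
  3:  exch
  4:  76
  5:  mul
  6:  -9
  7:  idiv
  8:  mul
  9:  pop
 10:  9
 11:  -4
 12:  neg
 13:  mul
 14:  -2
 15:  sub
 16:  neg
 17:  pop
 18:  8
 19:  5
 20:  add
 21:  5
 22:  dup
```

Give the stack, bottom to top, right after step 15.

[38]

2     2
3     2 3
exch  3 2
76    3 2 76
mul   3 152
-9    3 152 -9
idiv  3 -16
mul   -48
pop   (empty)
9     9
-4    9 -4
neg   9 4
mul   36
-2    36 -2
sub   38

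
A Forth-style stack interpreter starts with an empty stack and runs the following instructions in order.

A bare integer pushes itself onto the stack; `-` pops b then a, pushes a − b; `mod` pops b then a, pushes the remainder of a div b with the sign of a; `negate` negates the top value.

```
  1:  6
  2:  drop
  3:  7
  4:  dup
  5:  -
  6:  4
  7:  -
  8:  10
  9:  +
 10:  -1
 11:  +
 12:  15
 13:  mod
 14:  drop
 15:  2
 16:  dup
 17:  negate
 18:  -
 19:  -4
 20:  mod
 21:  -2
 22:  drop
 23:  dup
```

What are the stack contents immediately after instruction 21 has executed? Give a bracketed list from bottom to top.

6       6
drop    (empty)
7       7
dup     7 7
-       0
4       0 4
-       -4
10      -4 10
+       6
-1      6 -1
+       5
15      5 15
mod     5
drop    (empty)
2       2
dup     2 2
negate  2 -2
-       4
-4      4 -4
mod     0
-2      0 -2

[0, -2]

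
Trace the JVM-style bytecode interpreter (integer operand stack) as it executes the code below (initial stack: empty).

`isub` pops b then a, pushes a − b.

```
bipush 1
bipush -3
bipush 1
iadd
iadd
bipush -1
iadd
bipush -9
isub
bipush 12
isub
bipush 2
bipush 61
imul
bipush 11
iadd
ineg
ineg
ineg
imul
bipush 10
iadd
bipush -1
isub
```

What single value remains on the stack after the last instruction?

676

bipush 1  -> [1]
bipush -3 -> [1, -3]
bipush 1  -> [1, -3, 1]
iadd      -> [1, -2]
iadd      -> [-1]
bipush -1 -> [-1, -1]
iadd      -> [-2]
bipush -9 -> [-2, -9]
isub      -> [7]
bipush 12 -> [7, 12]
isub      -> [-5]
bipush 2  -> [-5, 2]
bipush 61 -> [-5, 2, 61]
imul      -> [-5, 122]
bipush 11 -> [-5, 122, 11]
iadd      -> [-5, 133]
ineg      -> [-5, -133]
ineg      -> [-5, 133]
ineg      -> [-5, -133]
imul      -> [665]
bipush 10 -> [665, 10]
iadd      -> [675]
bipush -1 -> [675, -1]
isub      -> [676]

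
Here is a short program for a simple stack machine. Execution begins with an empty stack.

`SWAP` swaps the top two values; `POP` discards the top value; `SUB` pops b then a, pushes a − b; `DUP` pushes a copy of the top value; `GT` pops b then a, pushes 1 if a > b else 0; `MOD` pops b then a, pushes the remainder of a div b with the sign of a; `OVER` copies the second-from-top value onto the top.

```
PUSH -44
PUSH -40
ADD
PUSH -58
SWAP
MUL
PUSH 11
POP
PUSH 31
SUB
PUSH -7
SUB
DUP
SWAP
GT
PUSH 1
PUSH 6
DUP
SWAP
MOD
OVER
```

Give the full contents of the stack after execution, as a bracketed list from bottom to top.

PUSH -44 : [-44]
PUSH -40 : [-44, -40]
ADD      : [-84]
PUSH -58 : [-84, -58]
SWAP     : [-58, -84]
MUL      : [4872]
PUSH 11  : [4872, 11]
POP      : [4872]
PUSH 31  : [4872, 31]
SUB      : [4841]
PUSH -7  : [4841, -7]
SUB      : [4848]
DUP      : [4848, 4848]
SWAP     : [4848, 4848]
GT       : [0]
PUSH 1   : [0, 1]
PUSH 6   : [0, 1, 6]
DUP      : [0, 1, 6, 6]
SWAP     : [0, 1, 6, 6]
MOD      : [0, 1, 0]
OVER     : [0, 1, 0, 1]

[0, 1, 0, 1]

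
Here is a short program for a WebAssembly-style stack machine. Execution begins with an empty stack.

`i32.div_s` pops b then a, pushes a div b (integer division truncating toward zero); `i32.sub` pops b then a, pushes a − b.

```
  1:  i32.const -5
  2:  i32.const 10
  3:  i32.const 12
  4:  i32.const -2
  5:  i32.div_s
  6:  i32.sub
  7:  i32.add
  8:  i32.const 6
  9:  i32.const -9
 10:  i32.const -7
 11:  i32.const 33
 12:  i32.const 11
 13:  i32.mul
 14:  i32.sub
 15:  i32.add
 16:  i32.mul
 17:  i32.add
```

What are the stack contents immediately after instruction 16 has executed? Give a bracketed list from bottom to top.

[11, -2274]

i32.const -5 : [-5]
i32.const 10 : [-5, 10]
i32.const 12 : [-5, 10, 12]
i32.const -2 : [-5, 10, 12, -2]
i32.div_s    : [-5, 10, -6]
i32.sub      : [-5, 16]
i32.add      : [11]
i32.const 6  : [11, 6]
i32.const -9 : [11, 6, -9]
i32.const -7 : [11, 6, -9, -7]
i32.const 33 : [11, 6, -9, -7, 33]
i32.const 11 : [11, 6, -9, -7, 33, 11]
i32.mul      : [11, 6, -9, -7, 363]
i32.sub      : [11, 6, -9, -370]
i32.add      : [11, 6, -379]
i32.mul      : [11, -2274]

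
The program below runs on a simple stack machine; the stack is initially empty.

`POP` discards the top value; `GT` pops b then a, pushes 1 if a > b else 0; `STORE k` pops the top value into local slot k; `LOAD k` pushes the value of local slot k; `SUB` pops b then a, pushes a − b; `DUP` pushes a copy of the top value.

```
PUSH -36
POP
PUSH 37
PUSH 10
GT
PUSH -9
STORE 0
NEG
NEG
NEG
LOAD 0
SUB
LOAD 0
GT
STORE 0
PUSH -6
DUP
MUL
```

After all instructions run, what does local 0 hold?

PUSH -36  [-36]
POP       []
PUSH 37   [37]
PUSH 10   [37, 10]
GT        [1]
PUSH -9   [1, -9]
STORE 0   [1]
NEG       [-1]
NEG       [1]
NEG       [-1]
LOAD 0    [-1, -9]
SUB       [8]
LOAD 0    [8, -9]
GT        [1]
STORE 0   []
PUSH -6   [-6]
DUP       [-6, -6]
MUL       [36]

1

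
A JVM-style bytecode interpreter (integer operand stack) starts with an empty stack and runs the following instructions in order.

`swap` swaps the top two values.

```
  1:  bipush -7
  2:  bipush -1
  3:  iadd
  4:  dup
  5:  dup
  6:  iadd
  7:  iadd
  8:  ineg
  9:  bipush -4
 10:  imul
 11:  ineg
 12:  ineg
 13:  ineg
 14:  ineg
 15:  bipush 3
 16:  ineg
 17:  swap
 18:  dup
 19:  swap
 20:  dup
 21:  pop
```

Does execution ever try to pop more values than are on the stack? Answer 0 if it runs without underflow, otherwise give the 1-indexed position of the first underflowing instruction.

0

bipush -7 -> -7
bipush -1 -> -7 -1
iadd      -> -8
dup       -> -8 -8
dup       -> -8 -8 -8
iadd      -> -8 -16
iadd      -> -24
ineg      -> 24
bipush -4 -> 24 -4
imul      -> -96
ineg      -> 96
ineg      -> -96
ineg      -> 96
ineg      -> -96
bipush 3  -> -96 3
ineg      -> -96 -3
swap      -> -3 -96
dup       -> -3 -96 -96
swap      -> -3 -96 -96
dup       -> -3 -96 -96 -96
pop       -> -3 -96 -96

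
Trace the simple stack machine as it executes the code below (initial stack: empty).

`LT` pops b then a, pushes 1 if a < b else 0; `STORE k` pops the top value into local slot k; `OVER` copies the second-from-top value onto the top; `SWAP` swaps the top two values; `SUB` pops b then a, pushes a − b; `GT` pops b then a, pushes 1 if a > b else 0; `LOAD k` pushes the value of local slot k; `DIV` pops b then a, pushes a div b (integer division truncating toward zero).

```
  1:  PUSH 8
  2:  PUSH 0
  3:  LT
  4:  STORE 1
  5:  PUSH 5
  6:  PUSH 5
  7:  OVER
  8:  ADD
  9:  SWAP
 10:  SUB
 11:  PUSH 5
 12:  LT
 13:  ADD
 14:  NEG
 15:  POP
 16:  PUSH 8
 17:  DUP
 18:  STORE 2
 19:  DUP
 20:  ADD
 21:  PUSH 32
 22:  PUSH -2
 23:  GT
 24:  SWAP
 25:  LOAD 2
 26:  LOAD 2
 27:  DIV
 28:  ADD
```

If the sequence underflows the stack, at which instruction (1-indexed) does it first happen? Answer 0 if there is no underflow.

13

PUSH 8   [8]
PUSH 0   [8, 0]
LT       [0]
STORE 1  []
PUSH 5   [5]
PUSH 5   [5, 5]
OVER     [5, 5, 5]
ADD      [5, 10]
SWAP     [10, 5]
SUB      [5]
PUSH 5   [5, 5]
LT       [0]
ADD  — needs 2 operands, stack has 1 → underflow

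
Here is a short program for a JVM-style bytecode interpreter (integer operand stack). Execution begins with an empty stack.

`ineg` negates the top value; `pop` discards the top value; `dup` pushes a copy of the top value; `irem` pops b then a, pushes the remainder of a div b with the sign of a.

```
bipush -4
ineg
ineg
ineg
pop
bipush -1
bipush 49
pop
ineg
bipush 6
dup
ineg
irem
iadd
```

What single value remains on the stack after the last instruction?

bipush -4 : [-4]
ineg      : [4]
ineg      : [-4]
ineg      : [4]
pop       : []
bipush -1 : [-1]
bipush 49 : [-1, 49]
pop       : [-1]
ineg      : [1]
bipush 6  : [1, 6]
dup       : [1, 6, 6]
ineg      : [1, 6, -6]
irem      : [1, 0]
iadd      : [1]

1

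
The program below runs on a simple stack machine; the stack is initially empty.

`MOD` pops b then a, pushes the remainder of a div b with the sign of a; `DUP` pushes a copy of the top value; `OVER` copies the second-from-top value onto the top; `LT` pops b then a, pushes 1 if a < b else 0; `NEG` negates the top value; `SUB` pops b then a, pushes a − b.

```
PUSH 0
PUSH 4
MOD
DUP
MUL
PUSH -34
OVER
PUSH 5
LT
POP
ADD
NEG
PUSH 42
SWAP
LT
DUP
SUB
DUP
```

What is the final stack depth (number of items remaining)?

2

PUSH 0   : [0]
PUSH 4   : [0, 4]
MOD      : [0]
DUP      : [0, 0]
MUL      : [0]
PUSH -34 : [0, -34]
OVER     : [0, -34, 0]
PUSH 5   : [0, -34, 0, 5]
LT       : [0, -34, 1]
POP      : [0, -34]
ADD      : [-34]
NEG      : [34]
PUSH 42  : [34, 42]
SWAP     : [42, 34]
LT       : [0]
DUP      : [0, 0]
SUB      : [0]
DUP      : [0, 0]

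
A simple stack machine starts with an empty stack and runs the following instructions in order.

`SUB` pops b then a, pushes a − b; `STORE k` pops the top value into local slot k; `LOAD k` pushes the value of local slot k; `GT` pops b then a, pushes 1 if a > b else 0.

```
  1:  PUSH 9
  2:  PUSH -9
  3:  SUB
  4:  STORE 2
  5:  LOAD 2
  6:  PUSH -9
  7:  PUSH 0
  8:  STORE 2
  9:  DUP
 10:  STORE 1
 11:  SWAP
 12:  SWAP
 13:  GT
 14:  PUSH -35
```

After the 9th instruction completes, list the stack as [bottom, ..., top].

PUSH 9   [9]
PUSH -9  [9, -9]
SUB      [18]
STORE 2  []
LOAD 2   [18]
PUSH -9  [18, -9]
PUSH 0   [18, -9, 0]
STORE 2  [18, -9]
DUP      [18, -9, -9]

[18, -9, -9]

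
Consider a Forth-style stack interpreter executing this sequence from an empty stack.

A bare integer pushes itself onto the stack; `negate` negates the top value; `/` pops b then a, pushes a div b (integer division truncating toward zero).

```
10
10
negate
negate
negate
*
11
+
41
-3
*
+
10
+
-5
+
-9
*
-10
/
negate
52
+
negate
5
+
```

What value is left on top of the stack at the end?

10     -> 10
10     -> 10 10
negate -> 10 -10
negate -> 10 10
negate -> 10 -10
*      -> -100
11     -> -100 11
+      -> -89
41     -> -89 41
-3     -> -89 41 -3
*      -> -89 -123
+      -> -212
10     -> -212 10
+      -> -202
-5     -> -202 -5
+      -> -207
-9     -> -207 -9
*      -> 1863
-10    -> 1863 -10
/      -> -186
negate -> 186
52     -> 186 52
+      -> 238
negate -> -238
5      -> -238 5
+      -> -233

-233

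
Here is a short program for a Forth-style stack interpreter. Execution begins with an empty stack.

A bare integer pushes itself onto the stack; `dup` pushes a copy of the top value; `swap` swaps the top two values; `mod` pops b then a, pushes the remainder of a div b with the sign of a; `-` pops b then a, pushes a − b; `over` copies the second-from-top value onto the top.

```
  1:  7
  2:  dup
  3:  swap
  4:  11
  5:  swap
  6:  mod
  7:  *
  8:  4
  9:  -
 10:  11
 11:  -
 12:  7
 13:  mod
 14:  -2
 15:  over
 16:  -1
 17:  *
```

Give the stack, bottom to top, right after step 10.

[24, 11]

7    : [7]
dup  : [7, 7]
swap : [7, 7]
11   : [7, 7, 11]
swap : [7, 11, 7]
mod  : [7, 4]
*    : [28]
4    : [28, 4]
-    : [24]
11   : [24, 11]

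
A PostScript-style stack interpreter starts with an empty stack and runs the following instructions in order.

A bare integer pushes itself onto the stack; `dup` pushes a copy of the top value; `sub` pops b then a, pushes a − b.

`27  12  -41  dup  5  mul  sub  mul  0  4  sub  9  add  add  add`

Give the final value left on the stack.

2000

27  -> [27]
12  -> [27, 12]
-41 -> [27, 12, -41]
dup -> [27, 12, -41, -41]
5   -> [27, 12, -41, -41, 5]
mul -> [27, 12, -41, -205]
sub -> [27, 12, 164]
mul -> [27, 1968]
0   -> [27, 1968, 0]
4   -> [27, 1968, 0, 4]
sub -> [27, 1968, -4]
9   -> [27, 1968, -4, 9]
add -> [27, 1968, 5]
add -> [27, 1973]
add -> [2000]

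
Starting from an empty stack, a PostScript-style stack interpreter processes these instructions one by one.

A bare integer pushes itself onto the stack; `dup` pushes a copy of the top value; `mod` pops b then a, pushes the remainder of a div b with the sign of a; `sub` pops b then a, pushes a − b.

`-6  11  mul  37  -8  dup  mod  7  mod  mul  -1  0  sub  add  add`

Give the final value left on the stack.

-6  → -6
11  → -6 11
mul → -66
37  → -66 37
-8  → -66 37 -8
dup → -66 37 -8 -8
mod → -66 37 0
7   → -66 37 0 7
mod → -66 37 0
mul → -66 0
-1  → -66 0 -1
0   → -66 0 -1 0
sub → -66 0 -1
add → -66 -1
add → -67

-67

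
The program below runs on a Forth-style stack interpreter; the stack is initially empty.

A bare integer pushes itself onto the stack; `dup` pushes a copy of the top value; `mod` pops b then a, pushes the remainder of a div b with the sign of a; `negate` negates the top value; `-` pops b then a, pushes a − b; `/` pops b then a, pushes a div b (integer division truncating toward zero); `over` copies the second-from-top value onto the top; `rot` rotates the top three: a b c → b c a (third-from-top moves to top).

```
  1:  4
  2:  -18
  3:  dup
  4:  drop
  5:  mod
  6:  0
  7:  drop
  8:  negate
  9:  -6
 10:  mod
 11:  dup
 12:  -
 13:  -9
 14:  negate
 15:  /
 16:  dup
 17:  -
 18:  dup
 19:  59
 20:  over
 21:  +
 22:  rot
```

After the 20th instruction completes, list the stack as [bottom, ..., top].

4      : 4
-18    : 4 -18
dup    : 4 -18 -18
drop   : 4 -18
mod    : 4
0      : 4 0
drop   : 4
negate : -4
-6     : -4 -6
mod    : -4
dup    : -4 -4
-      : 0
-9     : 0 -9
negate : 0 9
/      : 0
dup    : 0 0
-      : 0
dup    : 0 0
59     : 0 0 59
over   : 0 0 59 0

[0, 0, 59, 0]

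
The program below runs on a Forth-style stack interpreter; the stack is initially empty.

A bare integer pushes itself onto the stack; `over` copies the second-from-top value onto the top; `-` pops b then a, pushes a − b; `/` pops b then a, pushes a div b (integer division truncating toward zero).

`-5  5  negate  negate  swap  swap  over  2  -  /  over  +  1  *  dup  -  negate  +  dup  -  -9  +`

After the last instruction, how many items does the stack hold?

-5     : [-5]
5      : [-5, 5]
negate : [-5, -5]
negate : [-5, 5]
swap   : [5, -5]
swap   : [-5, 5]
over   : [-5, 5, -5]
2      : [-5, 5, -5, 2]
-      : [-5, 5, -7]
/      : [-5, 0]
over   : [-5, 0, -5]
+      : [-5, -5]
1      : [-5, -5, 1]
*      : [-5, -5]
dup    : [-5, -5, -5]
-      : [-5, 0]
negate : [-5, 0]
+      : [-5]
dup    : [-5, -5]
-      : [0]
-9     : [0, -9]
+      : [-9]

1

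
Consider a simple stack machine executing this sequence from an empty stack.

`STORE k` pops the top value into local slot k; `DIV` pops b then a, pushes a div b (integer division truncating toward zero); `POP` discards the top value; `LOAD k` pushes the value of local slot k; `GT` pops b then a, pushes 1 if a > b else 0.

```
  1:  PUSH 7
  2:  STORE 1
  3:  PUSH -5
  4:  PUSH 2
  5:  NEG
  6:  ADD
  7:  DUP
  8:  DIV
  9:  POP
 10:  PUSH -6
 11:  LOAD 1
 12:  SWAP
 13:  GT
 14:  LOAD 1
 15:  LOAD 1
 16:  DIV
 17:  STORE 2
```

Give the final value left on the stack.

PUSH 7  → [7]
STORE 1 → []
PUSH -5 → [-5]
PUSH 2  → [-5, 2]
NEG     → [-5, -2]
ADD     → [-7]
DUP     → [-7, -7]
DIV     → [1]
POP     → []
PUSH -6 → [-6]
LOAD 1  → [-6, 7]
SWAP    → [7, -6]
GT      → [1]
LOAD 1  → [1, 7]
LOAD 1  → [1, 7, 7]
DIV     → [1, 1]
STORE 2 → [1]

1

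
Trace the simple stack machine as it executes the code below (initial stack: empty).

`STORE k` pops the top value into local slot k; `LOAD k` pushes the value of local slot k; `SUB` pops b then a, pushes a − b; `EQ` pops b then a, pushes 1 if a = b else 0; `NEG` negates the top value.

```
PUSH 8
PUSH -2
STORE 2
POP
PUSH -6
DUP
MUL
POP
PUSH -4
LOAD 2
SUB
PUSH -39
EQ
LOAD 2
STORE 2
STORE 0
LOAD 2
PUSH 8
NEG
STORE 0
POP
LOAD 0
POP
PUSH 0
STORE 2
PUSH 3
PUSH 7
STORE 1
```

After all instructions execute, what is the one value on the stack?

3

PUSH 8   → 8
PUSH -2  → 8 -2
STORE 2  → 8
POP      → (empty)
PUSH -6  → -6
DUP      → -6 -6
MUL      → 36
POP      → (empty)
PUSH -4  → -4
LOAD 2   → -4 -2
SUB      → -2
PUSH -39 → -2 -39
EQ       → 0
LOAD 2   → 0 -2
STORE 2  → 0
STORE 0  → (empty)
LOAD 2   → -2
PUSH 8   → -2 8
NEG      → -2 -8
STORE 0  → -2
POP      → (empty)
LOAD 0   → -8
POP      → (empty)
PUSH 0   → 0
STORE 2  → (empty)
PUSH 3   → 3
PUSH 7   → 3 7
STORE 1  → 3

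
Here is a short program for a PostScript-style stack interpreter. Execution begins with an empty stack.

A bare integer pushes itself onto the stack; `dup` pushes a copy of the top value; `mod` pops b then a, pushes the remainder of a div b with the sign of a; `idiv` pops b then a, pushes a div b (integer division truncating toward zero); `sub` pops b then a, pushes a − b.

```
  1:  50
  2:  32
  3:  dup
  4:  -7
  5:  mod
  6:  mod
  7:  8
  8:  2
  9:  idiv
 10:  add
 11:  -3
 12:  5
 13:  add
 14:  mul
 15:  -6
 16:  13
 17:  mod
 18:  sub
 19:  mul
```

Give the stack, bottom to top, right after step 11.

50   : 50
32   : 50 32
dup  : 50 32 32
-7   : 50 32 32 -7
mod  : 50 32 4
mod  : 50 0
8    : 50 0 8
2    : 50 0 8 2
idiv : 50 0 4
add  : 50 4
-3   : 50 4 -3

[50, 4, -3]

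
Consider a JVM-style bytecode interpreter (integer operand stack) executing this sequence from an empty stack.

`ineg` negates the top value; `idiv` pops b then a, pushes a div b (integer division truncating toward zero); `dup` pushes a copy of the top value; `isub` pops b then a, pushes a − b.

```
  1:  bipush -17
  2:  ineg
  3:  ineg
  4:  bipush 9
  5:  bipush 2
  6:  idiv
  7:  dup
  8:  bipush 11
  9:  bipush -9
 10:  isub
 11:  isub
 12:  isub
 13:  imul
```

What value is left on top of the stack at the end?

bipush -17 → -17
ineg       → 17
ineg       → -17
bipush 9   → -17 9
bipush 2   → -17 9 2
idiv       → -17 4
dup        → -17 4 4
bipush 11  → -17 4 4 11
bipush -9  → -17 4 4 11 -9
isub       → -17 4 4 20
isub       → -17 4 -16
isub       → -17 20
imul       → -340

-340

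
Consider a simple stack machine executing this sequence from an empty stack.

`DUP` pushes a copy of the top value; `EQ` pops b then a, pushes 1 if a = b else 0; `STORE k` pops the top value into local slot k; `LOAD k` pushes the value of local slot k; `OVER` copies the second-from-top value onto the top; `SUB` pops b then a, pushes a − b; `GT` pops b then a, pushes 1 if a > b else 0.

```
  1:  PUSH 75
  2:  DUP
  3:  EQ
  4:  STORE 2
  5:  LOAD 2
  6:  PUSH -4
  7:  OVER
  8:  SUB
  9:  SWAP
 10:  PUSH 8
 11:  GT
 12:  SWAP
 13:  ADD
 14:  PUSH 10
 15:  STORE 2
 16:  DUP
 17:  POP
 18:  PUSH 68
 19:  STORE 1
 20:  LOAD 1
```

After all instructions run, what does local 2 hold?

PUSH 75 → 75
DUP     → 75 75
EQ      → 1
STORE 2 → (empty)
LOAD 2  → 1
PUSH -4 → 1 -4
OVER    → 1 -4 1
SUB     → 1 -5
SWAP    → -5 1
PUSH 8  → -5 1 8
GT      → -5 0
SWAP    → 0 -5
ADD     → -5
PUSH 10 → -5 10
STORE 2 → -5
DUP     → -5 -5
POP     → -5
PUSH 68 → -5 68
STORE 1 → -5
LOAD 1  → -5 68

10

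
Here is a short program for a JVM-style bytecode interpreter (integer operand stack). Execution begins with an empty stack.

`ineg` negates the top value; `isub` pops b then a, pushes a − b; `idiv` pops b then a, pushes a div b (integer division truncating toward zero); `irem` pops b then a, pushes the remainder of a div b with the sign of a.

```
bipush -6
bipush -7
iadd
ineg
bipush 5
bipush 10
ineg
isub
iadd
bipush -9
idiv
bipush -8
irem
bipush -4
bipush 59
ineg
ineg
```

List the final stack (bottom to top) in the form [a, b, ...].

bipush -6 → [-6]
bipush -7 → [-6, -7]
iadd      → [-13]
ineg      → [13]
bipush 5  → [13, 5]
bipush 10 → [13, 5, 10]
ineg      → [13, 5, -10]
isub      → [13, 15]
iadd      → [28]
bipush -9 → [28, -9]
idiv      → [-3]
bipush -8 → [-3, -8]
irem      → [-3]
bipush -4 → [-3, -4]
bipush 59 → [-3, -4, 59]
ineg      → [-3, -4, -59]
ineg      → [-3, -4, 59]

[-3, -4, 59]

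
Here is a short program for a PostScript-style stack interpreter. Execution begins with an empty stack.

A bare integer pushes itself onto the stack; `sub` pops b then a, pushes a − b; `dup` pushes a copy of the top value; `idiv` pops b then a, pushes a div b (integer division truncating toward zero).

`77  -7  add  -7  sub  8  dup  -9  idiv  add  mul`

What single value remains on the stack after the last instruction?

616

77   : [77]
-7   : [77, -7]
add  : [70]
-7   : [70, -7]
sub  : [77]
8    : [77, 8]
dup  : [77, 8, 8]
-9   : [77, 8, 8, -9]
idiv : [77, 8, 0]
add  : [77, 8]
mul  : [616]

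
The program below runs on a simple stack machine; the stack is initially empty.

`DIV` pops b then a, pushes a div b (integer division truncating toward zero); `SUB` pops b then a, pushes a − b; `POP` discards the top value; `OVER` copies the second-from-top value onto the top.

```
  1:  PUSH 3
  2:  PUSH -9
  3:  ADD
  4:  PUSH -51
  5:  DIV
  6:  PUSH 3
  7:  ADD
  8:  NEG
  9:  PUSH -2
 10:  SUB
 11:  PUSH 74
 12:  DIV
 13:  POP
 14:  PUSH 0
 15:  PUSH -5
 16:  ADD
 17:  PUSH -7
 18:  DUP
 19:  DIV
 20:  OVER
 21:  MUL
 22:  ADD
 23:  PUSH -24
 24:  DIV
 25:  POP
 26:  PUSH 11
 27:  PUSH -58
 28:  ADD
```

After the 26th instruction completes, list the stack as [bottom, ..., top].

PUSH 3    3
PUSH -9   3 -9
ADD       -6
PUSH -51  -6 -51
DIV       0
PUSH 3    0 3
ADD       3
NEG       -3
PUSH -2   -3 -2
SUB       -1
PUSH 74   -1 74
DIV       0
POP       (empty)
PUSH 0    0
PUSH -5   0 -5
ADD       -5
PUSH -7   -5 -7
DUP       -5 -7 -7
DIV       -5 1
OVER      -5 1 -5
MUL       -5 -5
ADD       -10
PUSH -24  -10 -24
DIV       0
POP       (empty)
PUSH 11   11

[11]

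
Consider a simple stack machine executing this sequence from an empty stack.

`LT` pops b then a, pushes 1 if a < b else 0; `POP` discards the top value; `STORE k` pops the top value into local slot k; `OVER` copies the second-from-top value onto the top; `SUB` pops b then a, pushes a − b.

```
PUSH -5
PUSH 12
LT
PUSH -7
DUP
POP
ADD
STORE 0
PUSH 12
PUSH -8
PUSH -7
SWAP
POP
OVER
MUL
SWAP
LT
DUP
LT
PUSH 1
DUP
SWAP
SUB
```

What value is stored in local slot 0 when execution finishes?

-6

PUSH -5 -> -5
PUSH 12 -> -5 12
LT      -> 1
PUSH -7 -> 1 -7
DUP     -> 1 -7 -7
POP     -> 1 -7
ADD     -> -6
STORE 0 -> (empty)
PUSH 12 -> 12
PUSH -8 -> 12 -8
PUSH -7 -> 12 -8 -7
SWAP    -> 12 -7 -8
POP     -> 12 -7
OVER    -> 12 -7 12
MUL     -> 12 -84
SWAP    -> -84 12
LT      -> 1
DUP     -> 1 1
LT      -> 0
PUSH 1  -> 0 1
DUP     -> 0 1 1
SWAP    -> 0 1 1
SUB     -> 0 0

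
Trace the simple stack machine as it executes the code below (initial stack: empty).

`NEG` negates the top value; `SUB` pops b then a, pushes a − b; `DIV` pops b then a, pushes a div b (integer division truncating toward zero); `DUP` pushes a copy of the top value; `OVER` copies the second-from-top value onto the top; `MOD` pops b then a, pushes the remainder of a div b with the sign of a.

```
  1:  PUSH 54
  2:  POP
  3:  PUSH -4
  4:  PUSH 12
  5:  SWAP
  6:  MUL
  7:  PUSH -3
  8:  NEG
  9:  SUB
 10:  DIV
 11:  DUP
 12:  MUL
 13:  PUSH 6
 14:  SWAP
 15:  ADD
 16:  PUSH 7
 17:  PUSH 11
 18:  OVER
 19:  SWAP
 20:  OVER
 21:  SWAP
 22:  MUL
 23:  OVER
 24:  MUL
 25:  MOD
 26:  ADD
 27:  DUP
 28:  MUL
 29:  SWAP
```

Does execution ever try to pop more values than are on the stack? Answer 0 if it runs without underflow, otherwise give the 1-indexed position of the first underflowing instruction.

10

PUSH 54 : 54
POP     : (empty)
PUSH -4 : -4
PUSH 12 : -4 12
SWAP    : 12 -4
MUL     : -48
PUSH -3 : -48 -3
NEG     : -48 3
SUB     : -51
DIV  — needs 2 operands, stack has 1 → underflow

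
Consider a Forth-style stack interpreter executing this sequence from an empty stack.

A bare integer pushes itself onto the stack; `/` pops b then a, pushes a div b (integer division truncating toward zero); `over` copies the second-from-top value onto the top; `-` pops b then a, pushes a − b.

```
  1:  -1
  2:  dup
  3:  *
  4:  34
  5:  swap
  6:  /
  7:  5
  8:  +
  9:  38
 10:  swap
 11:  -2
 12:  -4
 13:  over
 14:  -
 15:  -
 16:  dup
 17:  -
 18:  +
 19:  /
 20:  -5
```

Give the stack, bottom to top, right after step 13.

[38, 39, -2, -4, -2]

-1   -> -1
dup  -> -1 -1
*    -> 1
34   -> 1 34
swap -> 34 1
/    -> 34
5    -> 34 5
+    -> 39
38   -> 39 38
swap -> 38 39
-2   -> 38 39 -2
-4   -> 38 39 -2 -4
over -> 38 39 -2 -4 -2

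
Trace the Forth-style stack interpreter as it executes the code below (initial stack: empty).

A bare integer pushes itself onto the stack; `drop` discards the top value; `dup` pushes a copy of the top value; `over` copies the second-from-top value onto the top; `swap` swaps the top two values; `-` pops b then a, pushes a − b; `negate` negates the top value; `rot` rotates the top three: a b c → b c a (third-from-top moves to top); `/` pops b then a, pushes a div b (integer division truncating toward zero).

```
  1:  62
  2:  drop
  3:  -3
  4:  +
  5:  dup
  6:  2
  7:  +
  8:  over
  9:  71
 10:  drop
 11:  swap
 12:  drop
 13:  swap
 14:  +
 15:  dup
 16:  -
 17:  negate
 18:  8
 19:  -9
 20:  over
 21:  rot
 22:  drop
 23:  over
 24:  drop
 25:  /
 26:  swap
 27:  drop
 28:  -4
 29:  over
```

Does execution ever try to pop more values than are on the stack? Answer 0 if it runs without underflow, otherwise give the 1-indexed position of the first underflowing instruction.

4

62   : [62]
drop : []
-3   : [-3]
+  — needs 2 operands, stack has 1 → underflow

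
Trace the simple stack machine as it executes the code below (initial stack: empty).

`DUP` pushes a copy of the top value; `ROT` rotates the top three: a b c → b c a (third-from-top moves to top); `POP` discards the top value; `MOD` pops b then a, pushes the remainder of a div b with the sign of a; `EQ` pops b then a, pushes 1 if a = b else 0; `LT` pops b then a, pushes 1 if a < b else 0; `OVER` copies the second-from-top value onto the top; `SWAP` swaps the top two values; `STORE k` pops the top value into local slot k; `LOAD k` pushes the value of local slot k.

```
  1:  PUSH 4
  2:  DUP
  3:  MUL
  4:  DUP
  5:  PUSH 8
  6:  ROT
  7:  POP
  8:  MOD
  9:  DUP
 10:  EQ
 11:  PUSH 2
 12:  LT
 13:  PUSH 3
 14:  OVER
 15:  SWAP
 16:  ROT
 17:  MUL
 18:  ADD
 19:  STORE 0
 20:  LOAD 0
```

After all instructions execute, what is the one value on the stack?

PUSH 4  → [4]
DUP     → [4, 4]
MUL     → [16]
DUP     → [16, 16]
PUSH 8  → [16, 16, 8]
ROT     → [16, 8, 16]
POP     → [16, 8]
MOD     → [0]
DUP     → [0, 0]
EQ      → [1]
PUSH 2  → [1, 2]
LT      → [1]
PUSH 3  → [1, 3]
OVER    → [1, 3, 1]
SWAP    → [1, 1, 3]
ROT     → [1, 3, 1]
MUL     → [1, 3]
ADD     → [4]
STORE 0 → []
LOAD 0  → [4]

4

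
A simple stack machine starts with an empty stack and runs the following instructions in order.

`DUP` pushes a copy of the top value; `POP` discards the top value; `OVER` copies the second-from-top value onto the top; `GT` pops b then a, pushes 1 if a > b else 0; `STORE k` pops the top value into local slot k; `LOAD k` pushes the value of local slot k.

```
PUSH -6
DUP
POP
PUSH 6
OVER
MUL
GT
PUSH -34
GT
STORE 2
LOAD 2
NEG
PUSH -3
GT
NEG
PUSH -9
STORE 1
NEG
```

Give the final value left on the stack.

1

PUSH -6  : -6
DUP      : -6 -6
POP      : -6
PUSH 6   : -6 6
OVER     : -6 6 -6
MUL      : -6 -36
GT       : 1
PUSH -34 : 1 -34
GT       : 1
STORE 2  : (empty)
LOAD 2   : 1
NEG      : -1
PUSH -3  : -1 -3
GT       : 1
NEG      : -1
PUSH -9  : -1 -9
STORE 1  : -1
NEG      : 1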